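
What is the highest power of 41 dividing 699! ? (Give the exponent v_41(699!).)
v_41(699!) = 17

Legendre's formula: v_p(n!) = Σ_{k ≥ 1} ⌊n / p^k⌋. For p = 41, n = 699, the terms are:
  ⌊699/41^1⌋ = ⌊699/41⌋ = 17
(the next term ⌊699/41^2⌋ = 0, terminating the sum). Summing: v_41(699!) = 17 = 17.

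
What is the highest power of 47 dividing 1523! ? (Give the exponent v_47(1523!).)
v_47(1523!) = 32

Legendre's formula: v_p(n!) = Σ_{k ≥ 1} ⌊n / p^k⌋. For p = 47, n = 1523, the terms are:
  ⌊1523/47^1⌋ = ⌊1523/47⌋ = 32
(the next term ⌊1523/47^2⌋ = 0, terminating the sum). Summing: v_47(1523!) = 32 = 32.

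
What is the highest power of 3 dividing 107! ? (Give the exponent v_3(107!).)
v_3(107!) = 50

Legendre's formula: v_p(n!) = Σ_{k ≥ 1} ⌊n / p^k⌋. For p = 3, n = 107, the terms are:
  ⌊107/3^1⌋ = ⌊107/3⌋ = 35
  ⌊107/3^2⌋ = ⌊107/9⌋ = 11
  ⌊107/3^3⌋ = ⌊107/27⌋ = 3
  ⌊107/3^4⌋ = ⌊107/81⌋ = 1
(the next term ⌊107/3^5⌋ = 0, terminating the sum). Summing: v_3(107!) = 35 + 11 + 3 + 1 = 50.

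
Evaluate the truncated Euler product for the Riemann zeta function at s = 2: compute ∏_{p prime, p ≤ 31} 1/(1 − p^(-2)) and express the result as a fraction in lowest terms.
∏ = 82920037520482019/50722704772300800

The primes p ≤ 31 are [2, 3, 5, 7, 11, 13, 17, 19, 23, 29, 31]. For each prime, (1 − 1/p^2)^(-1) = p^2 / (p^2 − 1). The product is (1 − 1/2^2)^(-1), (1 − 1/3^2)^(-1), (1 − 1/5^2)^(-1), (1 − 1/7^2)^(-1), (1 − 1/11^2)^(-1), (1 − 1/13^2)^(-1), (1 − 1/17^2)^(-1), (1 − 1/19^2)^(-1), (1 − 1/23^2)^(-1), (1 − 1/29^2)^(-1), (1 − 1/31^2)^(-1) = ∏ p^2 / (p^2 − 1) = 82920037520482019/50722704772300800.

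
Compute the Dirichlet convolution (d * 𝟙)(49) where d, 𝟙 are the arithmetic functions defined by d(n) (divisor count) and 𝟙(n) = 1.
(d * 𝟙)(49) = 6

Divisors of 49: [1, 7, 49]. For each d | 49:
  d = 1: d(1) · 𝟙(49/1) = 1 · 1 = 1
  d = 7: d(7) · 𝟙(49/7) = 2 · 1 = 2
  d = 49: d(49) · 𝟙(49/49) = 3 · 1 = 3
Summing: (d * 𝟙)(49) = 1 + 2 + 3 = 6.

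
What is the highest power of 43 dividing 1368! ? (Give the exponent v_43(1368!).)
v_43(1368!) = 31

Legendre's formula: v_p(n!) = Σ_{k ≥ 1} ⌊n / p^k⌋. For p = 43, n = 1368, the terms are:
  ⌊1368/43^1⌋ = ⌊1368/43⌋ = 31
(the next term ⌊1368/43^2⌋ = 0, terminating the sum). Summing: v_43(1368!) = 31 = 31.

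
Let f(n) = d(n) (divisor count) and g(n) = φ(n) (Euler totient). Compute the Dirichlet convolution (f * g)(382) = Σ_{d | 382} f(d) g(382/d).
(d * φ)(382) = 576

Divisors of 382: [1, 2, 191, 382]. For each d | 382:
  d = 1: d(1) · φ(382/1) = 1 · 190 = 190
  d = 2: d(2) · φ(382/2) = 2 · 190 = 380
  d = 191: d(191) · φ(382/191) = 2 · 1 = 2
  d = 382: d(382) · φ(382/382) = 4 · 1 = 4
Summing: (d * φ)(382) = 190 + 380 + 2 + 4 = 576.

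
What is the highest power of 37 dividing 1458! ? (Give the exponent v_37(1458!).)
v_37(1458!) = 40

Legendre's formula: v_p(n!) = Σ_{k ≥ 1} ⌊n / p^k⌋. For p = 37, n = 1458, the terms are:
  ⌊1458/37^1⌋ = ⌊1458/37⌋ = 39
  ⌊1458/37^2⌋ = ⌊1458/1369⌋ = 1
(the next term ⌊1458/37^3⌋ = 0, terminating the sum). Summing: v_37(1458!) = 39 + 1 = 40.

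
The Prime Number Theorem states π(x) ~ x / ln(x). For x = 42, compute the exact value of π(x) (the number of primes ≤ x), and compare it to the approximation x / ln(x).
π(42) = 13;  x/ln(x) ≈ 11.24;  relative error ≈ 13.56%.

Directly count primes up to 42: π(42) = 13. The PNT approximation gives 42/ln(42) ≈ 42/3.73767 ≈ 11.24. Relative error (π(x) − x/ln(x)) / π(x) ≈ 13.56%; the approximation is known to undercount slightly (Li(x) is a better estimate).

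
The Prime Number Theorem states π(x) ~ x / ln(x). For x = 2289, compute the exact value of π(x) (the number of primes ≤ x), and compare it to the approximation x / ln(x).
π(2289) = 340;  x/ln(x) ≈ 295.89;  relative error ≈ 12.97%.

Directly count primes up to 2289: π(2289) = 340. The PNT approximation gives 2289/ln(2289) ≈ 2289/7.73587 ≈ 295.89. Relative error (π(x) − x/ln(x)) / π(x) ≈ 12.97%; the approximation is known to undercount slightly (Li(x) is a better estimate).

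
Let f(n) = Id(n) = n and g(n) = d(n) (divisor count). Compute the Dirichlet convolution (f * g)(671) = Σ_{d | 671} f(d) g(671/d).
(Id * d)(671) = 819

Divisors of 671: [1, 11, 61, 671]. For each d | 671:
  d = 1: Id(1) · d(671/1) = 1 · 4 = 4
  d = 11: Id(11) · d(671/11) = 11 · 2 = 22
  d = 61: Id(61) · d(671/61) = 61 · 2 = 122
  d = 671: Id(671) · d(671/671) = 671 · 1 = 671
Summing: (Id * d)(671) = 4 + 22 + 122 + 671 = 819.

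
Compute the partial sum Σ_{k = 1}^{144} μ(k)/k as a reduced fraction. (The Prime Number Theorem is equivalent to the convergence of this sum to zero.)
Σ μ(k)/k = 10391887234035457572196499544638378349921869282953777/1669107775099865011251538855274990009561055775533405515

Values of μ(k) for 1 ≤ k ≤ 144: μ(1) = 1, μ(2) = -1, μ(3) = -1, μ(5) = -1, μ(6) = 1, μ(7) = -1, μ(10) = 1, μ(11) = -1, μ(13) = -1, μ(14) = 1, μ(15) = 1, μ(17) = -1, μ(19) = -1, μ(21) = 1, μ(22) = 1, μ(23) = -1, μ(26) = 1, μ(29) = -1, μ(30) = -1, μ(31) = -1, μ(33) = 1, μ(34) = 1, μ(35) = 1, μ(37) = -1, μ(38) = 1, μ(39) = 1, μ(41) = -1, μ(42) = -1, μ(43) = -1, μ(46) = 1, μ(47) = -1, μ(51) = 1, μ(53) = -1, μ(55) = 1, μ(57) = 1, μ(58) = 1, μ(59) = -1, μ(61) = -1, μ(62) = 1, μ(65) = 1, μ(66) = -1, μ(67) = -1, μ(69) = 1, μ(70) = -1, μ(71) = -1, μ(73) = -1, μ(74) = 1, μ(77) = 1, μ(78) = -1, μ(79) = -1, μ(82) = 1, μ(83) = -1, μ(85) = 1, μ(86) = 1, μ(87) = 1, μ(89) = -1, μ(91) = 1, μ(93) = 1, μ(94) = 1, μ(95) = 1, μ(97) = -1, μ(101) = -1, μ(102) = -1, μ(103) = -1, μ(105) = -1, μ(106) = 1, μ(107) = -1, μ(109) = -1, μ(110) = -1, μ(111) = 1, μ(113) = -1, μ(114) = -1, μ(115) = 1, μ(118) = 1, μ(119) = 1, μ(122) = 1, μ(123) = 1, μ(127) = -1, μ(129) = 1, μ(130) = -1, μ(131) = -1, μ(133) = 1, μ(134) = 1, μ(137) = -1, μ(138) = -1, μ(139) = -1, μ(141) = 1, μ(142) = 1, μ(143) = 1, with μ = 0 on non-squarefree integers. Summing μ(k)/k for k where μ(k) ≠ 0 gives 10391887234035457572196499544638378349921869282953777/1669107775099865011251538855274990009561055775533405515 ≈ 0.0062. (PNT ⟺ this sum → 0 as n → ∞.)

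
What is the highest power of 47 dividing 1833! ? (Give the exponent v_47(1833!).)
v_47(1833!) = 39

Legendre's formula: v_p(n!) = Σ_{k ≥ 1} ⌊n / p^k⌋. For p = 47, n = 1833, the terms are:
  ⌊1833/47^1⌋ = ⌊1833/47⌋ = 39
(the next term ⌊1833/47^2⌋ = 0, terminating the sum). Summing: v_47(1833!) = 39 = 39.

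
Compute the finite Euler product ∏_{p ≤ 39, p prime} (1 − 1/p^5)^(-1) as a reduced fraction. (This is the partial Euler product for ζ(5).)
∏ = 132487865367718741281556988782580603348847966827605/127769623698019954360176628845208514576475652988928

The primes p ≤ 39 are [2, 3, 5, 7, 11, 13, 17, 19, 23, 29, 31, 37]. For each prime, (1 − 1/p^5)^(-1) = p^5 / (p^5 − 1). The product is (1 − 1/2^5)^(-1), (1 − 1/3^5)^(-1), (1 − 1/5^5)^(-1), (1 − 1/7^5)^(-1), (1 − 1/11^5)^(-1), (1 − 1/13^5)^(-1), (1 − 1/17^5)^(-1), (1 − 1/19^5)^(-1), (1 − 1/23^5)^(-1), (1 − 1/29^5)^(-1), (1 − 1/31^5)^(-1), (1 − 1/37^5)^(-1) = ∏ p^5 / (p^5 − 1) = 132487865367718741281556988782580603348847966827605/127769623698019954360176628845208514576475652988928.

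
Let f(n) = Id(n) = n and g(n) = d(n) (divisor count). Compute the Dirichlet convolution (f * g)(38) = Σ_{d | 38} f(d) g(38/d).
(Id * d)(38) = 84

Divisors of 38: [1, 2, 19, 38]. For each d | 38:
  d = 1: Id(1) · d(38/1) = 1 · 4 = 4
  d = 2: Id(2) · d(38/2) = 2 · 2 = 4
  d = 19: Id(19) · d(38/19) = 19 · 2 = 38
  d = 38: Id(38) · d(38/38) = 38 · 1 = 38
Summing: (Id * d)(38) = 4 + 4 + 38 + 38 = 84.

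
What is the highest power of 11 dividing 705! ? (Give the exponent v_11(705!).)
v_11(705!) = 69

Legendre's formula: v_p(n!) = Σ_{k ≥ 1} ⌊n / p^k⌋. For p = 11, n = 705, the terms are:
  ⌊705/11^1⌋ = ⌊705/11⌋ = 64
  ⌊705/11^2⌋ = ⌊705/121⌋ = 5
(the next term ⌊705/11^3⌋ = 0, terminating the sum). Summing: v_11(705!) = 64 + 5 = 69.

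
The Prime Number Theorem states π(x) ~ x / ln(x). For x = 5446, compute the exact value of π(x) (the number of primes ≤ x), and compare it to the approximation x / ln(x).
π(5446) = 720;  x/ln(x) ≈ 633.06;  relative error ≈ 12.07%.

Directly count primes up to 5446: π(5446) = 720. The PNT approximation gives 5446/ln(5446) ≈ 5446/8.60264 ≈ 633.06. Relative error (π(x) − x/ln(x)) / π(x) ≈ 12.07%; the approximation is known to undercount slightly (Li(x) is a better estimate).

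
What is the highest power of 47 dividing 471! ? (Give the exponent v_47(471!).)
v_47(471!) = 10

Legendre's formula: v_p(n!) = Σ_{k ≥ 1} ⌊n / p^k⌋. For p = 47, n = 471, the terms are:
  ⌊471/47^1⌋ = ⌊471/47⌋ = 10
(the next term ⌊471/47^2⌋ = 0, terminating the sum). Summing: v_47(471!) = 10 = 10.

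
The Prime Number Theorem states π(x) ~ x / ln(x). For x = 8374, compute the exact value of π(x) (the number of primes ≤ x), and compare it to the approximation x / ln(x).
π(8374) = 1048;  x/ln(x) ≈ 927.06;  relative error ≈ 11.54%.

Directly count primes up to 8374: π(8374) = 1048. The PNT approximation gives 8374/ln(8374) ≈ 8374/9.03289 ≈ 927.06. Relative error (π(x) − x/ln(x)) / π(x) ≈ 11.54%; the approximation is known to undercount slightly (Li(x) is a better estimate).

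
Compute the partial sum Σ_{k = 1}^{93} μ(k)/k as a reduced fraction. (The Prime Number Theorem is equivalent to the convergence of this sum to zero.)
Σ μ(k)/k = 160646574025887074368700140133097/7922913965448516923550179200452770

Values of μ(k) for 1 ≤ k ≤ 93: μ(1) = 1, μ(2) = -1, μ(3) = -1, μ(5) = -1, μ(6) = 1, μ(7) = -1, μ(10) = 1, μ(11) = -1, μ(13) = -1, μ(14) = 1, μ(15) = 1, μ(17) = -1, μ(19) = -1, μ(21) = 1, μ(22) = 1, μ(23) = -1, μ(26) = 1, μ(29) = -1, μ(30) = -1, μ(31) = -1, μ(33) = 1, μ(34) = 1, μ(35) = 1, μ(37) = -1, μ(38) = 1, μ(39) = 1, μ(41) = -1, μ(42) = -1, μ(43) = -1, μ(46) = 1, μ(47) = -1, μ(51) = 1, μ(53) = -1, μ(55) = 1, μ(57) = 1, μ(58) = 1, μ(59) = -1, μ(61) = -1, μ(62) = 1, μ(65) = 1, μ(66) = -1, μ(67) = -1, μ(69) = 1, μ(70) = -1, μ(71) = -1, μ(73) = -1, μ(74) = 1, μ(77) = 1, μ(78) = -1, μ(79) = -1, μ(82) = 1, μ(83) = -1, μ(85) = 1, μ(86) = 1, μ(87) = 1, μ(89) = -1, μ(91) = 1, μ(93) = 1, with μ = 0 on non-squarefree integers. Summing μ(k)/k for k where μ(k) ≠ 0 gives 160646574025887074368700140133097/7922913965448516923550179200452770 ≈ 0.0203. (PNT ⟺ this sum → 0 as n → ∞.)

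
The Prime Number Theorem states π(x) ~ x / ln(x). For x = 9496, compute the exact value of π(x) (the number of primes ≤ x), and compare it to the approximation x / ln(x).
π(9496) = 1176;  x/ln(x) ≈ 1036.84;  relative error ≈ 11.83%.

Directly count primes up to 9496: π(9496) = 1176. The PNT approximation gives 9496/ln(9496) ≈ 9496/9.15863 ≈ 1036.84. Relative error (π(x) − x/ln(x)) / π(x) ≈ 11.83%; the approximation is known to undercount slightly (Li(x) is a better estimate).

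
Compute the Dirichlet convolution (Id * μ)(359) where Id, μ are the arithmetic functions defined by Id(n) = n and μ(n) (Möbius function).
(Id * μ)(359) = 358

Divisors of 359: [1, 359]. For each d | 359:
  d = 1: Id(1) · μ(359/1) = 1 · -1 = -1
  d = 359: Id(359) · μ(359/359) = 359 · 1 = 359
Summing: (Id * μ)(359) = -1 + 359 = 358.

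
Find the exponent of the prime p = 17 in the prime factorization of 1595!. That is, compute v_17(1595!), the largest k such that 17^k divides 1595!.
v_17(1595!) = 98

Legendre's formula: v_p(n!) = Σ_{k ≥ 1} ⌊n / p^k⌋. For p = 17, n = 1595, the terms are:
  ⌊1595/17^1⌋ = ⌊1595/17⌋ = 93
  ⌊1595/17^2⌋ = ⌊1595/289⌋ = 5
(the next term ⌊1595/17^3⌋ = 0, terminating the sum). Summing: v_17(1595!) = 93 + 5 = 98.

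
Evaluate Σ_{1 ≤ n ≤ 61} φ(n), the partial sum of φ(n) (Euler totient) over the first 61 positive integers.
Σ_{n ≤ 61} φ(n) = 1162

Compute φ(n) for each 1 ≤ n ≤ 61: φ(1) = 1, φ(2) = 1, φ(3) = 2, φ(4) = 2, φ(5) = 4, φ(6) = 2, φ(7) = 6, φ(8) = 4, φ(9) = 6, φ(10) = 4, φ(11) = 10, φ(12) = 4, φ(13) = 12, φ(14) = 6, φ(15) = 8, φ(16) = 8, φ(17) = 16, φ(18) = 6, φ(19) = 18, φ(20) = 8, φ(21) = 12, φ(22) = 10, φ(23) = 22, φ(24) = 8, φ(25) = 20, φ(26) = 12, φ(27) = 18, φ(28) = 12, φ(29) = 28, φ(30) = 8, φ(31) = 30, φ(32) = 16, φ(33) = 20, φ(34) = 16, φ(35) = 24, φ(36) = 12, φ(37) = 36, φ(38) = 18, φ(39) = 24, φ(40) = 16, φ(41) = 40, φ(42) = 12, φ(43) = 42, φ(44) = 20, φ(45) = 24, φ(46) = 22, φ(47) = 46, φ(48) = 16, φ(49) = 42, φ(50) = 20, φ(51) = 32, φ(52) = 24, φ(53) = 52, φ(54) = 18, φ(55) = 40, φ(56) = 24, φ(57) = 36, φ(58) = 28, φ(59) = 58, φ(60) = 16, φ(61) = 60. Summing all 61 values: 1162. (Average order: Σ_{n ≤ x} φ(n) ~ (3/π²) x². For x = 61, (3/π²)·61² ≈ 1131.05.)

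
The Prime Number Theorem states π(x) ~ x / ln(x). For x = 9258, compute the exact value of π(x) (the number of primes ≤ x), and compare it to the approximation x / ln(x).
π(9258) = 1147;  x/ln(x) ≈ 1013.66;  relative error ≈ 11.63%.

Directly count primes up to 9258: π(9258) = 1147. The PNT approximation gives 9258/ln(9258) ≈ 9258/9.13324 ≈ 1013.66. Relative error (π(x) − x/ln(x)) / π(x) ≈ 11.63%; the approximation is known to undercount slightly (Li(x) is a better estimate).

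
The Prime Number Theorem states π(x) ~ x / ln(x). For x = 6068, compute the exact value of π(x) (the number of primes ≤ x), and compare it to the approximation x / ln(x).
π(6068) = 791;  x/ln(x) ≈ 696.61;  relative error ≈ 11.93%.

Directly count primes up to 6068: π(6068) = 791. The PNT approximation gives 6068/ln(6068) ≈ 6068/8.71078 ≈ 696.61. Relative error (π(x) − x/ln(x)) / π(x) ≈ 11.93%; the approximation is known to undercount slightly (Li(x) is a better estimate).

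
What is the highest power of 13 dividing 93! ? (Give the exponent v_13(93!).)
v_13(93!) = 7

Legendre's formula: v_p(n!) = Σ_{k ≥ 1} ⌊n / p^k⌋. For p = 13, n = 93, the terms are:
  ⌊93/13^1⌋ = ⌊93/13⌋ = 7
(the next term ⌊93/13^2⌋ = 0, terminating the sum). Summing: v_13(93!) = 7 = 7.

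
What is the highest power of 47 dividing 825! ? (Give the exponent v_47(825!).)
v_47(825!) = 17

Legendre's formula: v_p(n!) = Σ_{k ≥ 1} ⌊n / p^k⌋. For p = 47, n = 825, the terms are:
  ⌊825/47^1⌋ = ⌊825/47⌋ = 17
(the next term ⌊825/47^2⌋ = 0, terminating the sum). Summing: v_47(825!) = 17 = 17.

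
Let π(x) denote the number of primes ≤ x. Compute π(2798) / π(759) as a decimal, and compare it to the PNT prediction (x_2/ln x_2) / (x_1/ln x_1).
π(2798)/π(759) = 407/134 ≈ 3.0373;  PNT prediction ≈ 3.0804.

π(759) = 134 and π(2798) = 407, so π(2798)/π(759) ≈ 3.0373. The PNT-predicted ratio is (2798/ln(2798)) / (759/ln(759)) ≈ 3.0804. The two agree to within a few percent, as expected.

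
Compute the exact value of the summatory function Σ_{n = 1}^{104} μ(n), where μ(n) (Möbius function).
Σ_{n ≤ 104} μ(n) = -2

Compute μ(n) for each 1 ≤ n ≤ 104: μ(1) = 1, μ(2) = -1, μ(3) = -1, μ(4) = 0, μ(5) = -1, μ(6) = 1, μ(7) = -1, μ(8) = 0, μ(9) = 0, μ(10) = 1, μ(11) = -1, μ(12) = 0, μ(13) = -1, μ(14) = 1, μ(15) = 1, μ(16) = 0, μ(17) = -1, μ(18) = 0, μ(19) = -1, μ(20) = 0, μ(21) = 1, μ(22) = 1, μ(23) = -1, μ(24) = 0, μ(25) = 0, μ(26) = 1, μ(27) = 0, μ(28) = 0, μ(29) = -1, μ(30) = -1, μ(31) = -1, μ(32) = 0, μ(33) = 1, μ(34) = 1, μ(35) = 1, μ(36) = 0, μ(37) = -1, μ(38) = 1, μ(39) = 1, μ(40) = 0, μ(41) = -1, μ(42) = -1, μ(43) = -1, μ(44) = 0, μ(45) = 0, μ(46) = 1, μ(47) = -1, μ(48) = 0, μ(49) = 0, μ(50) = 0, μ(51) = 1, μ(52) = 0, μ(53) = -1, μ(54) = 0, μ(55) = 1, μ(56) = 0, μ(57) = 1, μ(58) = 1, μ(59) = -1, μ(60) = 0, μ(61) = -1, μ(62) = 1, μ(63) = 0, μ(64) = 0, μ(65) = 1, μ(66) = -1, μ(67) = -1, μ(68) = 0, μ(69) = 1, μ(70) = -1, μ(71) = -1, μ(72) = 0, μ(73) = -1, μ(74) = 1, μ(75) = 0, μ(76) = 0, μ(77) = 1, μ(78) = -1, μ(79) = -1, μ(80) = 0, μ(81) = 0, μ(82) = 1, μ(83) = -1, μ(84) = 0, μ(85) = 1, μ(86) = 1, μ(87) = 1, μ(88) = 0, μ(89) = -1, μ(90) = 0, μ(91) = 1, μ(92) = 0, μ(93) = 1, μ(94) = 1, μ(95) = 1, μ(96) = 0, μ(97) = -1, μ(98) = 0, μ(99) = 0, μ(100) = 0, μ(101) = -1, μ(102) = -1, μ(103) = -1, μ(104) = 0. Summing all 104 values: -2. (Mertens function M(x) = Σ_{n ≤ x} μ(n); on average M(x) should be small (PNT ⟺ M(x) = o(x)).)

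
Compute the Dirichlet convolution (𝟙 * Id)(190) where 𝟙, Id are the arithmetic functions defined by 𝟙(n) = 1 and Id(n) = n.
(𝟙 * Id)(190) = 360

Divisors of 190: [1, 2, 5, 10, 19, 38, 95, 190]. For each d | 190:
  d = 1: 𝟙(1) · Id(190/1) = 1 · 190 = 190
  d = 2: 𝟙(2) · Id(190/2) = 1 · 95 = 95
  d = 5: 𝟙(5) · Id(190/5) = 1 · 38 = 38
  d = 10: 𝟙(10) · Id(190/10) = 1 · 19 = 19
  d = 19: 𝟙(19) · Id(190/19) = 1 · 10 = 10
  d = 38: 𝟙(38) · Id(190/38) = 1 · 5 = 5
  d = 95: 𝟙(95) · Id(190/95) = 1 · 2 = 2
  d = 190: 𝟙(190) · Id(190/190) = 1 · 1 = 1
Summing: (𝟙 * Id)(190) = 190 + 95 + 38 + 19 + 10 + 5 + 2 + 1 = 360.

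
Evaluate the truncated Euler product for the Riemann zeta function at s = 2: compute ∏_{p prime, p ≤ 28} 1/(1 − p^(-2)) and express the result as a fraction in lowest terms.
∏ = 718188003533/440301256704

The primes p ≤ 28 are [2, 3, 5, 7, 11, 13, 17, 19, 23]. For each prime, (1 − 1/p^2)^(-1) = p^2 / (p^2 − 1). The product is (1 − 1/2^2)^(-1), (1 − 1/3^2)^(-1), (1 − 1/5^2)^(-1), (1 − 1/7^2)^(-1), (1 − 1/11^2)^(-1), (1 − 1/13^2)^(-1), (1 − 1/17^2)^(-1), (1 − 1/19^2)^(-1), (1 − 1/23^2)^(-1) = ∏ p^2 / (p^2 − 1) = 718188003533/440301256704.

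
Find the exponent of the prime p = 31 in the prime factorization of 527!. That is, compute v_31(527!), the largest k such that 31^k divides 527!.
v_31(527!) = 17

Legendre's formula: v_p(n!) = Σ_{k ≥ 1} ⌊n / p^k⌋. For p = 31, n = 527, the terms are:
  ⌊527/31^1⌋ = ⌊527/31⌋ = 17
(the next term ⌊527/31^2⌋ = 0, terminating the sum). Summing: v_31(527!) = 17 = 17.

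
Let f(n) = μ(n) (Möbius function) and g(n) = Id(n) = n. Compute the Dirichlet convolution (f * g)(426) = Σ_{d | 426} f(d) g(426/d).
(μ * Id)(426) = 140

Divisors of 426: [1, 2, 3, 6, 71, 142, 213, 426]. For each d | 426:
  d = 1: μ(1) · Id(426/1) = 1 · 426 = 426
  d = 2: μ(2) · Id(426/2) = -1 · 213 = -213
  d = 3: μ(3) · Id(426/3) = -1 · 142 = -142
  d = 6: μ(6) · Id(426/6) = 1 · 71 = 71
  d = 71: μ(71) · Id(426/71) = -1 · 6 = -6
  d = 142: μ(142) · Id(426/142) = 1 · 3 = 3
  d = 213: μ(213) · Id(426/213) = 1 · 2 = 2
  d = 426: μ(426) · Id(426/426) = -1 · 1 = -1
Summing: (μ * Id)(426) = 426 + -213 + -142 + 71 + -6 + 3 + 2 + -1 = 140.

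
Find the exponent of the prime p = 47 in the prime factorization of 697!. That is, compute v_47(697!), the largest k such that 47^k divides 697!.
v_47(697!) = 14

Legendre's formula: v_p(n!) = Σ_{k ≥ 1} ⌊n / p^k⌋. For p = 47, n = 697, the terms are:
  ⌊697/47^1⌋ = ⌊697/47⌋ = 14
(the next term ⌊697/47^2⌋ = 0, terminating the sum). Summing: v_47(697!) = 14 = 14.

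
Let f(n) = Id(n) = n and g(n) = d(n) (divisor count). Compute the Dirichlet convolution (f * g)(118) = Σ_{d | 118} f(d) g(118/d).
(Id * d)(118) = 244

Divisors of 118: [1, 2, 59, 118]. For each d | 118:
  d = 1: Id(1) · d(118/1) = 1 · 4 = 4
  d = 2: Id(2) · d(118/2) = 2 · 2 = 4
  d = 59: Id(59) · d(118/59) = 59 · 2 = 118
  d = 118: Id(118) · d(118/118) = 118 · 1 = 118
Summing: (Id * d)(118) = 4 + 4 + 118 + 118 = 244.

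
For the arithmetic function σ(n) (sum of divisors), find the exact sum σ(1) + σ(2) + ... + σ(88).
Σ_{n ≤ 88} σ(n) = 6409

Compute σ(n) for each 1 ≤ n ≤ 88: σ(1) = 1, σ(2) = 3, σ(3) = 4, σ(4) = 7, σ(5) = 6, σ(6) = 12, σ(7) = 8, σ(8) = 15, σ(9) = 13, σ(10) = 18, σ(11) = 12, σ(12) = 28, σ(13) = 14, σ(14) = 24, σ(15) = 24, σ(16) = 31, σ(17) = 18, σ(18) = 39, σ(19) = 20, σ(20) = 42, σ(21) = 32, σ(22) = 36, σ(23) = 24, σ(24) = 60, σ(25) = 31, σ(26) = 42, σ(27) = 40, σ(28) = 56, σ(29) = 30, σ(30) = 72, σ(31) = 32, σ(32) = 63, σ(33) = 48, σ(34) = 54, σ(35) = 48, σ(36) = 91, σ(37) = 38, σ(38) = 60, σ(39) = 56, σ(40) = 90, σ(41) = 42, σ(42) = 96, σ(43) = 44, σ(44) = 84, σ(45) = 78, σ(46) = 72, σ(47) = 48, σ(48) = 124, σ(49) = 57, σ(50) = 93, σ(51) = 72, σ(52) = 98, σ(53) = 54, σ(54) = 120, σ(55) = 72, σ(56) = 120, σ(57) = 80, σ(58) = 90, σ(59) = 60, σ(60) = 168, σ(61) = 62, σ(62) = 96, σ(63) = 104, σ(64) = 127, σ(65) = 84, σ(66) = 144, σ(67) = 68, σ(68) = 126, σ(69) = 96, σ(70) = 144, σ(71) = 72, σ(72) = 195, σ(73) = 74, σ(74) = 114, σ(75) = 124, σ(76) = 140, σ(77) = 96, σ(78) = 168, σ(79) = 80, σ(80) = 186, σ(81) = 121, σ(82) = 126, σ(83) = 84, σ(84) = 224, σ(85) = 108, σ(86) = 132, σ(87) = 120, σ(88) = 180. Summing all 88 values: 6409. (Average order: Σ_{n ≤ x} σ(n) ~ (π²/12) x². For x = 88, (π²/12)·88² ≈ 6369.18.)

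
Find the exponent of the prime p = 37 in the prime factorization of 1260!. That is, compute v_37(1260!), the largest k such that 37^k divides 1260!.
v_37(1260!) = 34

Legendre's formula: v_p(n!) = Σ_{k ≥ 1} ⌊n / p^k⌋. For p = 37, n = 1260, the terms are:
  ⌊1260/37^1⌋ = ⌊1260/37⌋ = 34
(the next term ⌊1260/37^2⌋ = 0, terminating the sum). Summing: v_37(1260!) = 34 = 34.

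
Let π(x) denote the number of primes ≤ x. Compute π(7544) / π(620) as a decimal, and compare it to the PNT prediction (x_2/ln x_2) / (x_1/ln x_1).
π(7544)/π(620) = 956/114 ≈ 8.3860;  PNT prediction ≈ 8.7624.

π(620) = 114 and π(7544) = 956, so π(7544)/π(620) ≈ 8.3860. The PNT-predicted ratio is (7544/ln(7544)) / (620/ln(620)) ≈ 8.7624. The two agree to within a few percent, as expected.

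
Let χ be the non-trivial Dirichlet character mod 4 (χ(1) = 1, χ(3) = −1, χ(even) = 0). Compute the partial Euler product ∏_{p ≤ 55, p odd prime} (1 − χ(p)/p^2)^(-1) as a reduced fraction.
∏ = 6080498115610191266973991/6635764829241999360000000

The odd primes p ≤ 55 are [3, 5, 7, 11, 13, 17, 19, 23, 29, 31, 37, 41, 43, 47, 53]. For each, χ(p) = 1 if p ≡ 1 mod 4, χ(p) = −1 if p ≡ 3 mod 4. Taking (1 − χ(p)/p^2)^(-1) = p^2/(p^2 − χ(p)): (1 − (-1)/3^2)^(-1) · (1 − (1)/5^2)^(-1) · (1 − (-1)/7^2)^(-1) · (1 − (-1)/11^2)^(-1) · (1 − (1)/13^2)^(-1) · (1 − (1)/17^2)^(-1) · (1 − (-1)/19^2)^(-1) · (1 − (-1)/23^2)^(-1) · (1 − (1)/29^2)^(-1) · (1 − (-1)/31^2)^(-1) · (1 − (1)/37^2)^(-1) · (1 − (1)/41^2)^(-1) · (1 − (-1)/43^2)^(-1) · (1 − (-1)/47^2)^(-1) · (1 − (1)/53^2)^(-1) = 6080498115610191266973991/6635764829241999360000000.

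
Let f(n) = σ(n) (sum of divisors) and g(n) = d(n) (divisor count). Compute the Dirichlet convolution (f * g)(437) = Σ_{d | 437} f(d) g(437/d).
(σ * d)(437) = 572

Divisors of 437: [1, 19, 23, 437]. For each d | 437:
  d = 1: σ(1) · d(437/1) = 1 · 4 = 4
  d = 19: σ(19) · d(437/19) = 20 · 2 = 40
  d = 23: σ(23) · d(437/23) = 24 · 2 = 48
  d = 437: σ(437) · d(437/437) = 480 · 1 = 480
Summing: (σ * d)(437) = 4 + 40 + 48 + 480 = 572.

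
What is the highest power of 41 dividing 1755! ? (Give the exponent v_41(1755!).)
v_41(1755!) = 43

Legendre's formula: v_p(n!) = Σ_{k ≥ 1} ⌊n / p^k⌋. For p = 41, n = 1755, the terms are:
  ⌊1755/41^1⌋ = ⌊1755/41⌋ = 42
  ⌊1755/41^2⌋ = ⌊1755/1681⌋ = 1
(the next term ⌊1755/41^3⌋ = 0, terminating the sum). Summing: v_41(1755!) = 42 + 1 = 43.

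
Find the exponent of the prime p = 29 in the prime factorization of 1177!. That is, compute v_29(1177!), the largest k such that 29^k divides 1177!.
v_29(1177!) = 41

Legendre's formula: v_p(n!) = Σ_{k ≥ 1} ⌊n / p^k⌋. For p = 29, n = 1177, the terms are:
  ⌊1177/29^1⌋ = ⌊1177/29⌋ = 40
  ⌊1177/29^2⌋ = ⌊1177/841⌋ = 1
(the next term ⌊1177/29^3⌋ = 0, terminating the sum). Summing: v_29(1177!) = 40 + 1 = 41.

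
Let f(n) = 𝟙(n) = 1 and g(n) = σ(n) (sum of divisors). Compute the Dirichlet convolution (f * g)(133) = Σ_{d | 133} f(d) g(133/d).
(𝟙 * σ)(133) = 189

Divisors of 133: [1, 7, 19, 133]. For each d | 133:
  d = 1: 𝟙(1) · σ(133/1) = 1 · 160 = 160
  d = 7: 𝟙(7) · σ(133/7) = 1 · 20 = 20
  d = 19: 𝟙(19) · σ(133/19) = 1 · 8 = 8
  d = 133: 𝟙(133) · σ(133/133) = 1 · 1 = 1
Summing: (𝟙 * σ)(133) = 160 + 20 + 8 + 1 = 189.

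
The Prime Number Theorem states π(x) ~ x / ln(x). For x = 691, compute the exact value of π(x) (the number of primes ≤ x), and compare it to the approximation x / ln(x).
π(691) = 125;  x/ln(x) ≈ 105.69;  relative error ≈ 15.45%.

Directly count primes up to 691: π(691) = 125. The PNT approximation gives 691/ln(691) ≈ 691/6.53814 ≈ 105.69. Relative error (π(x) − x/ln(x)) / π(x) ≈ 15.45%; the approximation is known to undercount slightly (Li(x) is a better estimate).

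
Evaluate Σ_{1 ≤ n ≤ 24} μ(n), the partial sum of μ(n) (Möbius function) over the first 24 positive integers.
Σ_{n ≤ 24} μ(n) = -2

Compute μ(n) for each 1 ≤ n ≤ 24: μ(1) = 1, μ(2) = -1, μ(3) = -1, μ(4) = 0, μ(5) = -1, μ(6) = 1, μ(7) = -1, μ(8) = 0, μ(9) = 0, μ(10) = 1, μ(11) = -1, μ(12) = 0, μ(13) = -1, μ(14) = 1, μ(15) = 1, μ(16) = 0, μ(17) = -1, μ(18) = 0, μ(19) = -1, μ(20) = 0, μ(21) = 1, μ(22) = 1, μ(23) = -1, μ(24) = 0. Summing all 24 values: -2. (Mertens function M(x) = Σ_{n ≤ x} μ(n); on average M(x) should be small (PNT ⟺ M(x) = o(x)).)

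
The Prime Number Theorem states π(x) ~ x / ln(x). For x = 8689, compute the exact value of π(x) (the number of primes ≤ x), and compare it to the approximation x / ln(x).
π(8689) = 1082;  x/ln(x) ≈ 958.01;  relative error ≈ 11.46%.

Directly count primes up to 8689: π(8689) = 1082. The PNT approximation gives 8689/ln(8689) ≈ 8689/9.06981 ≈ 958.01. Relative error (π(x) − x/ln(x)) / π(x) ≈ 11.46%; the approximation is known to undercount slightly (Li(x) is a better estimate).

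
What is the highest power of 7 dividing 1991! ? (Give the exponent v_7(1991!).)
v_7(1991!) = 329

Legendre's formula: v_p(n!) = Σ_{k ≥ 1} ⌊n / p^k⌋. For p = 7, n = 1991, the terms are:
  ⌊1991/7^1⌋ = ⌊1991/7⌋ = 284
  ⌊1991/7^2⌋ = ⌊1991/49⌋ = 40
  ⌊1991/7^3⌋ = ⌊1991/343⌋ = 5
(the next term ⌊1991/7^4⌋ = 0, terminating the sum). Summing: v_7(1991!) = 284 + 40 + 5 = 329.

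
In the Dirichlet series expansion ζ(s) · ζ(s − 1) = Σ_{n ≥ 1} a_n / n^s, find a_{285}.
σ(285) = 480

In the product (Σ m^0/m^s)(Σ k / k^s) = Σ (Σ_{d | n} d) / n^s, the coefficient of 1/n^s is σ(n) = Σ_{d | n} d. For n = 285, divisors are [1, 3, 5, 15, 19, 57, 95, 285]; summing: σ(285) = 480.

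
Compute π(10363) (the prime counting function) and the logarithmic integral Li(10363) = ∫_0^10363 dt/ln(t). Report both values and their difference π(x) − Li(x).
π(10363) = 1271;  Li(10363) ≈ 1285.47;  π(x) − Li(x) ≈ -14.47.

Direct count of primes ≤ 10363 gives π(10363) = 1271. Numerical evaluation of the logarithmic integral gives Li(10363) ≈ 1285.47. The difference π(x) − Li(x) ≈ -14.47 is typically negative for small/moderate x (Li(x) overestimates), though Littlewood's theorem shows this sign changes infinitely often.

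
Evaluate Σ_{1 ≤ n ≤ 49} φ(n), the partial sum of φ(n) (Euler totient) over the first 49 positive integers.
Σ_{n ≤ 49} φ(n) = 754

Compute φ(n) for each 1 ≤ n ≤ 49: φ(1) = 1, φ(2) = 1, φ(3) = 2, φ(4) = 2, φ(5) = 4, φ(6) = 2, φ(7) = 6, φ(8) = 4, φ(9) = 6, φ(10) = 4, φ(11) = 10, φ(12) = 4, φ(13) = 12, φ(14) = 6, φ(15) = 8, φ(16) = 8, φ(17) = 16, φ(18) = 6, φ(19) = 18, φ(20) = 8, φ(21) = 12, φ(22) = 10, φ(23) = 22, φ(24) = 8, φ(25) = 20, φ(26) = 12, φ(27) = 18, φ(28) = 12, φ(29) = 28, φ(30) = 8, φ(31) = 30, φ(32) = 16, φ(33) = 20, φ(34) = 16, φ(35) = 24, φ(36) = 12, φ(37) = 36, φ(38) = 18, φ(39) = 24, φ(40) = 16, φ(41) = 40, φ(42) = 12, φ(43) = 42, φ(44) = 20, φ(45) = 24, φ(46) = 22, φ(47) = 46, φ(48) = 16, φ(49) = 42. Summing all 49 values: 754. (Average order: Σ_{n ≤ x} φ(n) ~ (3/π²) x². For x = 49, (3/π²)·49² ≈ 729.82.)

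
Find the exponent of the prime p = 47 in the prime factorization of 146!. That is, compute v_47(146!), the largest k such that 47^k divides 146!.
v_47(146!) = 3

Legendre's formula: v_p(n!) = Σ_{k ≥ 1} ⌊n / p^k⌋. For p = 47, n = 146, the terms are:
  ⌊146/47^1⌋ = ⌊146/47⌋ = 3
(the next term ⌊146/47^2⌋ = 0, terminating the sum). Summing: v_47(146!) = 3 = 3.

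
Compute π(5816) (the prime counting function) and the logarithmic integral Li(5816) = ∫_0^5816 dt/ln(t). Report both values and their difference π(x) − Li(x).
π(5816) = 763;  Li(5816) ≈ 779.23;  π(x) − Li(x) ≈ -16.23.

Direct count of primes ≤ 5816 gives π(5816) = 763. Numerical evaluation of the logarithmic integral gives Li(5816) ≈ 779.23. The difference π(x) − Li(x) ≈ -16.23 is typically negative for small/moderate x (Li(x) overestimates), though Littlewood's theorem shows this sign changes infinitely often.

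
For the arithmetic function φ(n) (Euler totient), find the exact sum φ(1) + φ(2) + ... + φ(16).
Σ_{n ≤ 16} φ(n) = 80

Compute φ(n) for each 1 ≤ n ≤ 16: φ(1) = 1, φ(2) = 1, φ(3) = 2, φ(4) = 2, φ(5) = 4, φ(6) = 2, φ(7) = 6, φ(8) = 4, φ(9) = 6, φ(10) = 4, φ(11) = 10, φ(12) = 4, φ(13) = 12, φ(14) = 6, φ(15) = 8, φ(16) = 8. Summing all 16 values: 80. (Average order: Σ_{n ≤ x} φ(n) ~ (3/π²) x². For x = 16, (3/π²)·16² ≈ 77.81.)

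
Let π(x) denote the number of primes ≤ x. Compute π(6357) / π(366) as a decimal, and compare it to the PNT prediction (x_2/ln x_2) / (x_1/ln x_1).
π(6357)/π(366) = 827/72 ≈ 11.4861;  PNT prediction ≈ 11.7070.

π(366) = 72 and π(6357) = 827, so π(6357)/π(366) ≈ 11.4861. The PNT-predicted ratio is (6357/ln(6357)) / (366/ln(366)) ≈ 11.7070. The two agree to within a few percent, as expected.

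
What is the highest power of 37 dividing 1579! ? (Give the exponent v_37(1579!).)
v_37(1579!) = 43

Legendre's formula: v_p(n!) = Σ_{k ≥ 1} ⌊n / p^k⌋. For p = 37, n = 1579, the terms are:
  ⌊1579/37^1⌋ = ⌊1579/37⌋ = 42
  ⌊1579/37^2⌋ = ⌊1579/1369⌋ = 1
(the next term ⌊1579/37^3⌋ = 0, terminating the sum). Summing: v_37(1579!) = 42 + 1 = 43.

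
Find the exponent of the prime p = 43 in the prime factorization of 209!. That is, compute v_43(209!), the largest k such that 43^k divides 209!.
v_43(209!) = 4

Legendre's formula: v_p(n!) = Σ_{k ≥ 1} ⌊n / p^k⌋. For p = 43, n = 209, the terms are:
  ⌊209/43^1⌋ = ⌊209/43⌋ = 4
(the next term ⌊209/43^2⌋ = 0, terminating the sum). Summing: v_43(209!) = 4 = 4.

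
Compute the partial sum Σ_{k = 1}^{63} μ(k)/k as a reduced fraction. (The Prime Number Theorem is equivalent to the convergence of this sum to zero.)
Σ μ(k)/k = 1874648830674470878723/117288381359406970983270

Values of μ(k) for 1 ≤ k ≤ 63: μ(1) = 1, μ(2) = -1, μ(3) = -1, μ(5) = -1, μ(6) = 1, μ(7) = -1, μ(10) = 1, μ(11) = -1, μ(13) = -1, μ(14) = 1, μ(15) = 1, μ(17) = -1, μ(19) = -1, μ(21) = 1, μ(22) = 1, μ(23) = -1, μ(26) = 1, μ(29) = -1, μ(30) = -1, μ(31) = -1, μ(33) = 1, μ(34) = 1, μ(35) = 1, μ(37) = -1, μ(38) = 1, μ(39) = 1, μ(41) = -1, μ(42) = -1, μ(43) = -1, μ(46) = 1, μ(47) = -1, μ(51) = 1, μ(53) = -1, μ(55) = 1, μ(57) = 1, μ(58) = 1, μ(59) = -1, μ(61) = -1, μ(62) = 1, with μ = 0 on non-squarefree integers. Summing μ(k)/k for k where μ(k) ≠ 0 gives 1874648830674470878723/117288381359406970983270 ≈ 0.0160. (PNT ⟺ this sum → 0 as n → ∞.)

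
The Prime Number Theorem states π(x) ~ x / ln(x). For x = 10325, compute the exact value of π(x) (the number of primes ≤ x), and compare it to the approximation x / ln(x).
π(10325) = 1266;  x/ln(x) ≈ 1117.14;  relative error ≈ 11.76%.

Directly count primes up to 10325: π(10325) = 1266. The PNT approximation gives 10325/ln(10325) ≈ 10325/9.24232 ≈ 1117.14. Relative error (π(x) − x/ln(x)) / π(x) ≈ 11.76%; the approximation is known to undercount slightly (Li(x) is a better estimate).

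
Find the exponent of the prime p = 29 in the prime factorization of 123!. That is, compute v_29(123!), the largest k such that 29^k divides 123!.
v_29(123!) = 4

Legendre's formula: v_p(n!) = Σ_{k ≥ 1} ⌊n / p^k⌋. For p = 29, n = 123, the terms are:
  ⌊123/29^1⌋ = ⌊123/29⌋ = 4
(the next term ⌊123/29^2⌋ = 0, terminating the sum). Summing: v_29(123!) = 4 = 4.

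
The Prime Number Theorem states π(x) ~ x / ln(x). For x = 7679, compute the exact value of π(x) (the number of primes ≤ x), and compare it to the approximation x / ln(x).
π(7679) = 973;  x/ln(x) ≈ 858.35;  relative error ≈ 11.78%.

Directly count primes up to 7679: π(7679) = 973. The PNT approximation gives 7679/ln(7679) ≈ 7679/8.94624 ≈ 858.35. Relative error (π(x) − x/ln(x)) / π(x) ≈ 11.78%; the approximation is known to undercount slightly (Li(x) is a better estimate).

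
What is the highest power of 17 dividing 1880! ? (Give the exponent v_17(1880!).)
v_17(1880!) = 116

Legendre's formula: v_p(n!) = Σ_{k ≥ 1} ⌊n / p^k⌋. For p = 17, n = 1880, the terms are:
  ⌊1880/17^1⌋ = ⌊1880/17⌋ = 110
  ⌊1880/17^2⌋ = ⌊1880/289⌋ = 6
(the next term ⌊1880/17^3⌋ = 0, terminating the sum). Summing: v_17(1880!) = 110 + 6 = 116.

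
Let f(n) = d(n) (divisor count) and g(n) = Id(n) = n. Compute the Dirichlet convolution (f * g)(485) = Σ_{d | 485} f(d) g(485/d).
(d * Id)(485) = 693

Divisors of 485: [1, 5, 97, 485]. For each d | 485:
  d = 1: d(1) · Id(485/1) = 1 · 485 = 485
  d = 5: d(5) · Id(485/5) = 2 · 97 = 194
  d = 97: d(97) · Id(485/97) = 2 · 5 = 10
  d = 485: d(485) · Id(485/485) = 4 · 1 = 4
Summing: (d * Id)(485) = 485 + 194 + 10 + 4 = 693.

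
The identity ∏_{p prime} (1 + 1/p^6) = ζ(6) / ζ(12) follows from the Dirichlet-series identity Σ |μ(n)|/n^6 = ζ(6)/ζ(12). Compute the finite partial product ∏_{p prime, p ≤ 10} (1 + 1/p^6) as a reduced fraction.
∏ = 17446405561/17153224200

The primes p ≤ 10 are [2, 3, 5, 7]. For each, (1 + 1/p^6) = (p^6 + 1)/p^6. Multiplying these fractions over p ∈ [2, 3, 5, 7] gives 17446405561/17153224200. (In the limit P → ∞ this tends to ζ(6)/ζ(12).)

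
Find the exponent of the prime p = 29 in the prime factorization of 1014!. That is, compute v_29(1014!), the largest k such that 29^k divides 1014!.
v_29(1014!) = 35

Legendre's formula: v_p(n!) = Σ_{k ≥ 1} ⌊n / p^k⌋. For p = 29, n = 1014, the terms are:
  ⌊1014/29^1⌋ = ⌊1014/29⌋ = 34
  ⌊1014/29^2⌋ = ⌊1014/841⌋ = 1
(the next term ⌊1014/29^3⌋ = 0, terminating the sum). Summing: v_29(1014!) = 34 + 1 = 35.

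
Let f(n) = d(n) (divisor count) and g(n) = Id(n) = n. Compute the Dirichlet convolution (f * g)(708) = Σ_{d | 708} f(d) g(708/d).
(d * Id)(708) = 3355

Divisors of 708: [1, 2, 3, 4, 6, 12, 59, 118, 177, 236, 354, 708]. For each d | 708:
  d = 1: d(1) · Id(708/1) = 1 · 708 = 708
  d = 2: d(2) · Id(708/2) = 2 · 354 = 708
  d = 3: d(3) · Id(708/3) = 2 · 236 = 472
  d = 4: d(4) · Id(708/4) = 3 · 177 = 531
  d = 6: d(6) · Id(708/6) = 4 · 118 = 472
  d = 12: d(12) · Id(708/12) = 6 · 59 = 354
  d = 59: d(59) · Id(708/59) = 2 · 12 = 24
  d = 118: d(118) · Id(708/118) = 4 · 6 = 24
  d = 177: d(177) · Id(708/177) = 4 · 4 = 16
  d = 236: d(236) · Id(708/236) = 6 · 3 = 18
  d = 354: d(354) · Id(708/354) = 8 · 2 = 16
  d = 708: d(708) · Id(708/708) = 12 · 1 = 12
Summing: (d * Id)(708) = 708 + 708 + 472 + 531 + 472 + 354 + 24 + 24 + 16 + 18 + 16 + 12 = 3355.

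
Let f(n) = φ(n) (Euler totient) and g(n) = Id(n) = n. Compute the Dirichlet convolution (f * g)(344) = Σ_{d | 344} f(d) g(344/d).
(φ * Id)(344) = 1700

Divisors of 344: [1, 2, 4, 8, 43, 86, 172, 344]. For each d | 344:
  d = 1: φ(1) · Id(344/1) = 1 · 344 = 344
  d = 2: φ(2) · Id(344/2) = 1 · 172 = 172
  d = 4: φ(4) · Id(344/4) = 2 · 86 = 172
  d = 8: φ(8) · Id(344/8) = 4 · 43 = 172
  d = 43: φ(43) · Id(344/43) = 42 · 8 = 336
  d = 86: φ(86) · Id(344/86) = 42 · 4 = 168
  d = 172: φ(172) · Id(344/172) = 84 · 2 = 168
  d = 344: φ(344) · Id(344/344) = 168 · 1 = 168
Summing: (φ * Id)(344) = 344 + 172 + 172 + 172 + 336 + 168 + 168 + 168 = 1700.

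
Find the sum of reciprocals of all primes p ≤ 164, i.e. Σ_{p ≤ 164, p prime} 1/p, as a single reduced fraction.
Σ 1/p = 10988187442690106858194788089546541159451476081371138484805233167/5766152219975951659023630035336134306565384015606066319856068810

π(164) = 38, so the primes ≤ 164 are [2, 3, 5, 7, 11, 13, 17, 19, 23, 29, 31, 37, 41, 43, 47, 53, 59, 61, 67, 71, 73, 79, 83, 89, 97, 101, 103, 107, 109, 113, 127, 131, 137, 139, 149, 151, 157, 163]. Summing 1/p over these primes: 10988187442690106858194788089546541159451476081371138484805233167/5766152219975951659023630035336134306565384015606066319856068810 ≈ 1.9056. Mertens estimate ln ln(164) + 0.2615 ≈ 1.8907.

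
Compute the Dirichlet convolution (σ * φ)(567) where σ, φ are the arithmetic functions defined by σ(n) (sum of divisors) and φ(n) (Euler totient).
(σ * φ)(567) = 5670

Divisors of 567: [1, 3, 7, 9, 21, 27, 63, 81, 189, 567]. For each d | 567:
  d = 1: σ(1) · φ(567/1) = 1 · 324 = 324
  d = 3: σ(3) · φ(567/3) = 4 · 108 = 432
  d = 7: σ(7) · φ(567/7) = 8 · 54 = 432
  d = 9: σ(9) · φ(567/9) = 13 · 36 = 468
  d = 21: σ(21) · φ(567/21) = 32 · 18 = 576
  d = 27: σ(27) · φ(567/27) = 40 · 12 = 480
  d = 63: σ(63) · φ(567/63) = 104 · 6 = 624
  d = 81: σ(81) · φ(567/81) = 121 · 6 = 726
  d = 189: σ(189) · φ(567/189) = 320 · 2 = 640
  d = 567: σ(567) · φ(567/567) = 968 · 1 = 968
Summing: (σ * φ)(567) = 324 + 432 + 432 + 468 + 576 + 480 + 624 + 726 + 640 + 968 = 5670.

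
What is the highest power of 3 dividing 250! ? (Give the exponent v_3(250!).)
v_3(250!) = 123

Legendre's formula: v_p(n!) = Σ_{k ≥ 1} ⌊n / p^k⌋. For p = 3, n = 250, the terms are:
  ⌊250/3^1⌋ = ⌊250/3⌋ = 83
  ⌊250/3^2⌋ = ⌊250/9⌋ = 27
  ⌊250/3^3⌋ = ⌊250/27⌋ = 9
  ⌊250/3^4⌋ = ⌊250/81⌋ = 3
  ⌊250/3^5⌋ = ⌊250/243⌋ = 1
(the next term ⌊250/3^6⌋ = 0, terminating the sum). Summing: v_3(250!) = 83 + 27 + 9 + 3 + 1 = 123.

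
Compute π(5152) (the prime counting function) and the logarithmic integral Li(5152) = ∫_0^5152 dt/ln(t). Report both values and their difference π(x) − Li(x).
π(5152) = 686;  Li(5152) ≈ 702.10;  π(x) − Li(x) ≈ -16.10.

Direct count of primes ≤ 5152 gives π(5152) = 686. Numerical evaluation of the logarithmic integral gives Li(5152) ≈ 702.10. The difference π(x) − Li(x) ≈ -16.10 is typically negative for small/moderate x (Li(x) overestimates), though Littlewood's theorem shows this sign changes infinitely often.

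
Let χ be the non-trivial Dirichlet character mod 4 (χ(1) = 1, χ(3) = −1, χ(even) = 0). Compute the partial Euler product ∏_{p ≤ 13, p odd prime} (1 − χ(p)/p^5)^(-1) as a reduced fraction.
∏ = 700807599951834375/703510729567397888

The odd primes p ≤ 13 are [3, 5, 7, 11, 13]. For each, χ(p) = 1 if p ≡ 1 mod 4, χ(p) = −1 if p ≡ 3 mod 4. Taking (1 − χ(p)/p^5)^(-1) = p^5/(p^5 − χ(p)): (1 − (-1)/3^5)^(-1) · (1 − (1)/5^5)^(-1) · (1 − (-1)/7^5)^(-1) · (1 − (-1)/11^5)^(-1) · (1 − (1)/13^5)^(-1) = 700807599951834375/703510729567397888.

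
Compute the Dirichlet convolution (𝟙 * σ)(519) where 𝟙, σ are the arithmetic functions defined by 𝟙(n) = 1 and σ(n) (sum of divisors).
(𝟙 * σ)(519) = 875

Divisors of 519: [1, 3, 173, 519]. For each d | 519:
  d = 1: 𝟙(1) · σ(519/1) = 1 · 696 = 696
  d = 3: 𝟙(3) · σ(519/3) = 1 · 174 = 174
  d = 173: 𝟙(173) · σ(519/173) = 1 · 4 = 4
  d = 519: 𝟙(519) · σ(519/519) = 1 · 1 = 1
Summing: (𝟙 * σ)(519) = 696 + 174 + 4 + 1 = 875.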